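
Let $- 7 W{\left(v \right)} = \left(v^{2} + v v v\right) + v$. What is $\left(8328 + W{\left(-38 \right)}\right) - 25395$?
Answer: $-9429$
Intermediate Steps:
$W{\left(v \right)} = - \frac{v}{7} - \frac{v^{2}}{7} - \frac{v^{3}}{7}$ ($W{\left(v \right)} = - \frac{\left(v^{2} + v v v\right) + v}{7} = - \frac{\left(v^{2} + v^{2} v\right) + v}{7} = - \frac{\left(v^{2} + v^{3}\right) + v}{7} = - \frac{v + v^{2} + v^{3}}{7} = - \frac{v}{7} - \frac{v^{2}}{7} - \frac{v^{3}}{7}$)
$\left(8328 + W{\left(-38 \right)}\right) - 25395 = \left(8328 - - \frac{38 \left(1 - 38 + \left(-38\right)^{2}\right)}{7}\right) - 25395 = \left(8328 - - \frac{38 \left(1 - 38 + 1444\right)}{7}\right) - 25395 = \left(8328 - \left(- \frac{38}{7}\right) 1407\right) - 25395 = \left(8328 + 7638\right) - 25395 = 15966 - 25395 = -9429$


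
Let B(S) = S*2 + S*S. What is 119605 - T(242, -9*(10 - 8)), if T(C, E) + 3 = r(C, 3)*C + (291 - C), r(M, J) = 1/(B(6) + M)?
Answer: 17335934/145 ≈ 1.1956e+5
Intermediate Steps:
B(S) = S² + 2*S (B(S) = 2*S + S² = S² + 2*S)
r(M, J) = 1/(48 + M) (r(M, J) = 1/(6*(2 + 6) + M) = 1/(6*8 + M) = 1/(48 + M))
T(C, E) = 288 - C + C/(48 + C) (T(C, E) = -3 + (C/(48 + C) + (291 - C)) = -3 + (291 - C + C/(48 + C)) = 288 - C + C/(48 + C))
119605 - T(242, -9*(10 - 8)) = 119605 - (242 + (48 + 242)*(288 - 1*242))/(48 + 242) = 119605 - (242 + 290*(288 - 242))/290 = 119605 - (242 + 290*46)/290 = 119605 - (242 + 13340)/290 = 119605 - 13582/290 = 119605 - 1*6791/145 = 119605 - 6791/145 = 17335934/145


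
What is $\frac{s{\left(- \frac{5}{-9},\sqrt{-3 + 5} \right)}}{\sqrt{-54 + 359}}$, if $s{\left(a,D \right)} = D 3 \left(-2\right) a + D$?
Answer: $- \frac{7 \sqrt{610}}{915} \approx -0.18895$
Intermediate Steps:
$s{\left(a,D \right)} = D - 6 D a$ ($s{\left(a,D \right)} = 3 D \left(-2\right) a + D = - 6 D a + D = D - 6 D a$)
$\frac{s{\left(- \frac{5}{-9},\sqrt{-3 + 5} \right)}}{\sqrt{-54 + 359}} = \frac{\sqrt{-3 + 5} \left(1 - 6 \left(- \frac{5}{-9}\right)\right)}{\sqrt{-54 + 359}} = \frac{\sqrt{2} \left(1 - 6 \left(\left(-5\right) \left(- \frac{1}{9}\right)\right)\right)}{\sqrt{305}} = \sqrt{2} \left(1 - \frac{10}{3}\right) \frac{\sqrt{305}}{305} = \sqrt{2} \left(- \frac{7}{3}\right) \frac{\sqrt{305}}{305} = - \frac{7 \sqrt{2}}{3} \frac{\sqrt{305}}{305} = - \frac{7 \sqrt{610}}{915}$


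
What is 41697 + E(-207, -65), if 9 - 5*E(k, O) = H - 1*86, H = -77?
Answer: 208657/5 ≈ 41731.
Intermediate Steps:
E(k, O) = 172/5 (E(k, O) = 9/5 - (-77 - 1*86)/5 = 9/5 - (-77 - 86)/5 = 9/5 - ⅕*(-163) = 9/5 + 163/5 = 172/5)
41697 + E(-207, -65) = 41697 + 172/5 = 208657/5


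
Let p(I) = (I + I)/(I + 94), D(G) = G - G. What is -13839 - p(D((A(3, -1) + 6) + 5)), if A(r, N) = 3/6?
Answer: -13839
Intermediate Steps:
A(r, N) = ½ (A(r, N) = 3*(⅙) = ½)
D(G) = 0
p(I) = 2*I/(94 + I) (p(I) = (2*I)/(94 + I) = 2*I/(94 + I))
-13839 - p(D((A(3, -1) + 6) + 5)) = -13839 - 2*0/(94 + 0) = -13839 - 2*0/94 = -13839 - 1*0 = -13839 + 0 = -13839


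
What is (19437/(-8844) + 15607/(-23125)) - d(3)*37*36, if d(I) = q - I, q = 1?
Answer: 16492336699/6197500 ≈ 2661.1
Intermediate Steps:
d(I) = 1 - I
(19437/(-8844) + 15607/(-23125)) - d(3)*37*36 = (19437/(-8844) + 15607/(-23125)) - (1 - 1*3)*37*36 = (19437*(-1/8844) + 15607*(-1/23125)) - (1 - 3)*37*36 = (-589/268 - 15607/23125) - (-2*37)*36 = -17803301/6197500 - (-74)*36 = -17803301/6197500 - 1*(-2664) = -17803301/6197500 + 2664 = 16492336699/6197500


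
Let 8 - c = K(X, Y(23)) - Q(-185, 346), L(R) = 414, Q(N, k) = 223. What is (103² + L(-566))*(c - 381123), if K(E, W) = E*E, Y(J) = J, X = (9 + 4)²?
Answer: -4513400419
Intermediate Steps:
X = 169 (X = 13² = 169)
K(E, W) = E²
c = -28330 (c = 8 - (169² - 1*223) = 8 - (28561 - 223) = 8 - 1*28338 = 8 - 28338 = -28330)
(103² + L(-566))*(c - 381123) = (103² + 414)*(-28330 - 381123) = (10609 + 414)*(-409453) = 11023*(-409453) = -4513400419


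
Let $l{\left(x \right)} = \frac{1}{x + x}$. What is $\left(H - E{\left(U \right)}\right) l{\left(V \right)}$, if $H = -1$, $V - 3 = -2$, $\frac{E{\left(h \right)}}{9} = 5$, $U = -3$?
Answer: $-23$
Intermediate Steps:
$E{\left(h \right)} = 45$ ($E{\left(h \right)} = 9 \cdot 5 = 45$)
$V = 1$ ($V = 3 - 2 = 1$)
$l{\left(x \right)} = \frac{1}{2 x}$
$\left(H - E{\left(U \right)}\right) l{\left(V \right)} = \left(-1 - 45\right) \frac{1}{2 \cdot 1} = \left(-1 - 45\right) \frac{1}{2} \cdot 1 = \left(-46\right) \frac{1}{2} = -23$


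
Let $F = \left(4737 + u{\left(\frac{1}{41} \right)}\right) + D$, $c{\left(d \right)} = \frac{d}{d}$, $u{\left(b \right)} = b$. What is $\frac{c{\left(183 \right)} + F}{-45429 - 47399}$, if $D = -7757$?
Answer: $\frac{61889}{1902974} \approx 0.032522$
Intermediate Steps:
$c{\left(d \right)} = 1$
$F = - \frac{123819}{41}$ ($F = \left(4737 + \frac{1}{41}\right) - 7757 = \frac{194218}{41} - 7757 = - \frac{123819}{41} \approx -3020.0$)
$\frac{c{\left(183 \right)} + F}{-45429 - 47399} = \frac{1 - \frac{123819}{41}}{-45429 - 47399} = - \frac{123778}{41 \left(-92828\right)} = \left(- \frac{123778}{41}\right) \left(- \frac{1}{92828}\right) = \frac{61889}{1902974}$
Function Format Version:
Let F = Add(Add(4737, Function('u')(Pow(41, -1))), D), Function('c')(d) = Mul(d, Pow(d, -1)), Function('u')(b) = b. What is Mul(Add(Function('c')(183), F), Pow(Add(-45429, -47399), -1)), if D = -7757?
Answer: Rational(61889, 1902974) ≈ 0.032522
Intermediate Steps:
Function('c')(d) = 1
F = Rational(-123819, 41) (F = Add(Add(4737, Pow(41, -1)), -7757) = Add(Add(4737, Rational(1, 41)), -7757) = Add(Rational(194218, 41), -7757) = Rational(-123819, 41) ≈ -3020.0)
Mul(Add(Function('c')(183), F), Pow(Add(-45429, -47399), -1)) = Mul(Add(1, Rational(-123819, 41)), Pow(Add(-45429, -47399), -1)) = Mul(Rational(-123778, 41), Pow(-92828, -1)) = Mul(Rational(-123778, 41), Rational(-1, 92828)) = Rational(61889, 1902974)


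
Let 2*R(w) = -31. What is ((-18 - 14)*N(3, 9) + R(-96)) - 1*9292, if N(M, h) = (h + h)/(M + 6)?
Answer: -18743/2 ≈ -9371.5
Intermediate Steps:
R(w) = -31/2 (R(w) = (1/2)*(-31) = -31/2)
N(M, h) = 2*h/(6 + M) (N(M, h) = (2*h)/(6 + M) = 2*h/(6 + M))
((-18 - 14)*N(3, 9) + R(-96)) - 1*9292 = ((-18 - 14)*(2*9/(6 + 3)) - 31/2) - 1*9292 = (-64*9/9 - 31/2) - 9292 = (-32*2 - 31/2) - 9292 = (-64 - 31/2) - 9292 = -159/2 - 9292 = -18743/2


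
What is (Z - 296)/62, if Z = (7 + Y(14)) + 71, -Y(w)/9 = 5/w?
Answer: -3097/868 ≈ -3.5680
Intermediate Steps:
Y(w) = -45/w
Z = 1047/14 (Z = (7 - 45/14) + 71 = 53/14 + 71 = 1047/14 ≈ 74.786)
(Z - 296)/62 = (1047/14 - 296)/62 = (1/62)*(-3097/14) = -3097/868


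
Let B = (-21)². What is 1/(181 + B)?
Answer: 1/622 ≈ 0.0016077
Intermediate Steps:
B = 441
1/(181 + B) = 1/(181 + 441) = 1/622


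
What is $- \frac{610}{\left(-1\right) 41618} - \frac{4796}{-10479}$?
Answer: $\frac{102996059}{218057511} \approx 0.47233$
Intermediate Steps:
$- \frac{610}{\left(-1\right) 41618} - \frac{4796}{-10479} = - \frac{610}{-41618} - - \frac{4796}{10479} = \left(-610\right) \left(- \frac{1}{41618}\right) + \frac{4796}{10479} = \frac{305}{20809} + \frac{4796}{10479} = \frac{102996059}{218057511}$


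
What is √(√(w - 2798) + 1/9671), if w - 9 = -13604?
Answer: √(9671 + 1215867133*I*√97)/9671 ≈ 8.0011 + 8.0011*I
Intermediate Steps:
w = -13595 (w = 9 - 13604 = -13595)
√(√(w - 2798) + 1/9671) = √(√(-13595 - 2798) + 1/9671) = √(√(-16393) + 1/9671) = √(13*I*√97 + 1/9671) = √(1/9671 + 13*I*√97)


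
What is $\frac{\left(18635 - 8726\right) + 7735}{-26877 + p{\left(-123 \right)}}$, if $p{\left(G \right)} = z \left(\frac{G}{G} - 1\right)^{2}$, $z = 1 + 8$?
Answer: $- \frac{17644}{26877} \approx -0.65647$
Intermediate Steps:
$z = 9$
$p{\left(G \right)} = 0$ ($p{\left(G \right)} = 9 \left(\frac{G}{G} - 1\right)^{2} = 9 \left(1 - 1\right)^{2} = 9 \cdot 0^{2} = 9 \cdot 0 = 0$)
$\frac{\left(18635 - 8726\right) + 7735}{-26877 + p{\left(-123 \right)}} = \frac{\left(18635 - 8726\right) + 7735}{-26877 + 0} = \frac{\left(18635 - 8726\right) + 7735}{-26877} = \left(9909 + 7735\right) \left(- \frac{1}{26877}\right) = 17644 \left(- \frac{1}{26877}\right) = - \frac{17644}{26877}$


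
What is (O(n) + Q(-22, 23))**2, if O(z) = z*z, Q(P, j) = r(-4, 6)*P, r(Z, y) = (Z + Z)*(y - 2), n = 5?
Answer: 531441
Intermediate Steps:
r(Z, y) = 2*Z*(-2 + y) (r(Z, y) = (2*Z)*(-2 + y) = 2*Z*(-2 + y))
Q(P, j) = -32*P (Q(P, j) = (2*(-4)*(-2 + 6))*P = (2*(-4)*4)*P = -32*P)
O(z) = z**2
(O(n) + Q(-22, 23))**2 = (5**2 - 32*(-22))**2 = (25 + 704)**2 = 729**2 = 531441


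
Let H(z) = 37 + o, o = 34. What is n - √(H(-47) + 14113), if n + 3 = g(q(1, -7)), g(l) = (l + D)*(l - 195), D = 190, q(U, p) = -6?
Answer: -36987 - 6*√394 ≈ -37106.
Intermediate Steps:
H(z) = 71 (H(z) = 37 + 34 = 71)
g(l) = (-195 + l)*(190 + l) (g(l) = (l + 190)*(l - 195) = (190 + l)*(-195 + l) = (-195 + l)*(190 + l))
n = -36987 (n = -3 + (-37050 + (-6)² - 5*(-6)) = -3 + (-37050 + 36 + 30) = -3 - 36984 = -36987)
n - √(H(-47) + 14113) = -36987 - √(71 + 14113) = -36987 - √14184 = -36987 - 6*√394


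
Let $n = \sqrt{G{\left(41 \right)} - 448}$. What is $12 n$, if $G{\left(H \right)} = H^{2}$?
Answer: $36 \sqrt{137} \approx 421.37$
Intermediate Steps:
$n = 3 \sqrt{137}$ ($n = \sqrt{41^{2} - 448} = \sqrt{1681 - 448} = \sqrt{1233} = 3 \sqrt{137} \approx 35.114$)
$12 n = 12 \cdot 3 \sqrt{137} = 36 \sqrt{137}$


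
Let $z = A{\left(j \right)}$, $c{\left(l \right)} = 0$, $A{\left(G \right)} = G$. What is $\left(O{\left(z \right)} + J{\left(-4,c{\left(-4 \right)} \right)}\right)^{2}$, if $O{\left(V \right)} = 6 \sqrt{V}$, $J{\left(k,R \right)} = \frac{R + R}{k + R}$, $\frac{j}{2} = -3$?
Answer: $-216$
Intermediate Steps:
$j = -6$ ($j = 2 \left(-3\right) = -6$)
$z = -6$
$J{\left(k,R \right)} = \frac{2 R}{R + k}$
$\left(O{\left(z \right)} + J{\left(-4,c{\left(-4 \right)} \right)}\right)^{2} = \left(6 \sqrt{-6} + 2 \cdot 0 \frac{1}{0 - 4}\right)^{2} = \left(6 i \sqrt{6} + 2 \cdot 0 \frac{1}{-4}\right)^{2} = \left(6 i \sqrt{6} + 2 \cdot 0 \left(- \frac{1}{4}\right)\right)^{2} = \left(6 i \sqrt{6} + 0\right)^{2} = \left(6 i \sqrt{6}\right)^{2} = -216$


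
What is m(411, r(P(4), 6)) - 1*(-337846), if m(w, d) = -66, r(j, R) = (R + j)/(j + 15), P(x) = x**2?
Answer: 337780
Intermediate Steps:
r(j, R) = (R + j)/(15 + j)
m(411, r(P(4), 6)) - 1*(-337846) = -66 - 1*(-337846) = -66 + 337846 = 337780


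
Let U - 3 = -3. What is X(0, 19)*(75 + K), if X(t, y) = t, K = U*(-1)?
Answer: 0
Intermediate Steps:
U = 0 (U = 3 - 3 = 0)
K = 0 (K = 0*(-1) = 0)
X(0, 19)*(75 + K) = 0*(75 + 0) = 0*75 = 0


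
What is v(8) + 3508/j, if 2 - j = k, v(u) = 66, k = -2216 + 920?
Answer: 44588/649 ≈ 68.703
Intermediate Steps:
k = -1296
j = 1298 (j = 2 - 1*(-1296) = 2 + 1296 = 1298)
v(8) + 3508/j = 66 + 3508/1298 = 66 + 3508*(1/1298) = 66 + 1754/649 = 44588/649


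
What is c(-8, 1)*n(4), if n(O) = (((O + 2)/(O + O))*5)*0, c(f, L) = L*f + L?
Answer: 0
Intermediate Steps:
c(f, L) = L + L*f
n(O) = 0 (n(O) = (((2 + O)/((2*O)))*5)*0 = (((2 + O)*(1/(2*O)))*5)*0 = (((2 + O)/(2*O))*5)*0 = (5*(2 + O)/(2*O))*0 = 0)
c(-8, 1)*n(4) = (1*(1 - 8))*0 = (1*(-7))*0 = -7*0 = 0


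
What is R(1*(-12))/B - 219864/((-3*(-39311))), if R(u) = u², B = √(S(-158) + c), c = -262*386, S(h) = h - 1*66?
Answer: -73288/39311 - 72*I*√25339/25339 ≈ -1.8643 - 0.45231*I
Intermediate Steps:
S(h) = -66 + h (S(h) = h - 66 = -66 + h)
c = -101132
B = 2*I*√25339 (B = √((-66 - 158) - 101132) = √(-224 - 101132) = √(-101356) = 2*I*√25339 ≈ 318.36*I)
R(1*(-12))/B - 219864/((-3*(-39311))) = (1*(-12))²/((2*I*√25339)) - 219864/((-3*(-39311))) = (-12)²*(-I*√25339/50678) - 219864/117933 = 144*(-I*√25339/50678) - 219864*1/117933 = -72*I*√25339/25339 - 73288/39311 = -73288/39311 - 72*I*√25339/25339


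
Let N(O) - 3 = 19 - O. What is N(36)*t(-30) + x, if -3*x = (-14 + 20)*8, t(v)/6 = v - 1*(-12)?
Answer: 1496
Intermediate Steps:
N(O) = 22 - O (N(O) = 3 + (19 - O) = 22 - O)
t(v) = 72 + 6*v (t(v) = 6*(v - 1*(-12)) = 6*(v + 12) = 6*(12 + v) = 72 + 6*v)
x = -16 (x = -(-14 + 20)*8/3 = -2*8 = -1/3*48 = -16)
N(36)*t(-30) + x = (22 - 1*36)*(72 + 6*(-30)) - 16 = (22 - 36)*(72 - 180) - 16 = -14*(-108) - 16 = 1512 - 16 = 1496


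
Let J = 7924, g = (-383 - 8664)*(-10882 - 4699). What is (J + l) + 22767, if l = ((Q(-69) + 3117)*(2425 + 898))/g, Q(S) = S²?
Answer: 4326269651731/140961307 ≈ 30691.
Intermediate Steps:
g = 140961307 (g = -9047*(-15581) = 140961307)
l = 26178594/140961307 (l = (((-69)² + 3117)*(2425 + 898))/140961307 = ((4761 + 3117)*3323)*(1/140961307) = (7878*3323)*(1/140961307) = 26178594*(1/140961307) = 26178594/140961307 ≈ 0.18571)
(J + l) + 22767 = (7924 + 26178594/140961307) + 22767 = 1117003575262/140961307 + 22767 = 4326269651731/140961307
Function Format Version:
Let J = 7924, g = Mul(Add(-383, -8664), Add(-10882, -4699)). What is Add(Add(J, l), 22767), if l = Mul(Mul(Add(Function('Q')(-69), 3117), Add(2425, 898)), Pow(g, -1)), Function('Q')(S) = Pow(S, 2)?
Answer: Rational(4326269651731, 140961307) ≈ 30691.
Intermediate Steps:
g = 140961307 (g = Mul(-9047, -15581) = 140961307)
l = Rational(26178594, 140961307) (l = Mul(Mul(Add(Pow(-69, 2), 3117), Add(2425, 898)), Pow(140961307, -1)) = Mul(Mul(Add(4761, 3117), 3323), Rational(1, 140961307)) = Mul(Mul(7878, 3323), Rational(1, 140961307)) = Mul(26178594, Rational(1, 140961307)) = Rational(26178594, 140961307) ≈ 0.18571)
Add(Add(J, l), 22767) = Add(Add(7924, Rational(26178594, 140961307)), 22767) = Add(Rational(1117003575262, 140961307), 22767) = Rational(4326269651731, 140961307)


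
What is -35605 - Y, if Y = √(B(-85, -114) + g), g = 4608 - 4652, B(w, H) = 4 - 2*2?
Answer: -35605 - 2*I*√11 ≈ -35605.0 - 6.6332*I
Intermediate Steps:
B(w, H) = 0 (B(w, H) = 4 - 4 = 0)
g = -44
Y = 2*I*√11 (Y = √(0 - 44) = √(-44) = 2*I*√11 ≈ 6.6332*I)
-35605 - Y = -35605 - 2*I*√11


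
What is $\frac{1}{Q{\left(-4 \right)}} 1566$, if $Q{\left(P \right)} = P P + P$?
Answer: $\frac{261}{2} \approx 130.5$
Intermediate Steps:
$Q{\left(P \right)} = P + P^{2}$ ($Q{\left(P \right)} = P^{2} + P = P + P^{2}$)
$\frac{1}{Q{\left(-4 \right)}} 1566 = \frac{1}{\left(-4\right) \left(1 - 4\right)} 1566 = \frac{1}{\left(-4\right) \left(-3\right)} 1566 = \frac{1}{12} \cdot 1566 = \frac{261}{2}$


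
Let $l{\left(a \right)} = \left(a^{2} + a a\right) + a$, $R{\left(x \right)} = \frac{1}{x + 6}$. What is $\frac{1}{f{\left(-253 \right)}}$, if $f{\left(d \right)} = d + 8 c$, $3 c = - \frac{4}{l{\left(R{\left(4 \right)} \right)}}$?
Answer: $- \frac{9}{3077} \approx -0.0029249$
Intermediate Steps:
$R{\left(x \right)} = \frac{1}{6 + x}$
$l{\left(a \right)} = a + 2 a^{2}$ ($l{\left(a \right)} = \left(a^{2} + a^{2}\right) + a = 2 a^{2} + a = a + 2 a^{2}$)
$c = - \frac{100}{9}$ ($c = \frac{\left(-4\right) \frac{1}{\frac{1}{6 + 4} \left(1 + \frac{2}{6 + 4}\right)}}{3} = \frac{\left(-4\right) \frac{1}{\frac{1}{10} \left(1 + \frac{2}{10}\right)}}{3} = \frac{\left(-4\right) \frac{1}{\frac{1}{10} \left(1 + 2 \cdot \frac{1}{10}\right)}}{3} = \frac{\left(-4\right) \frac{1}{\frac{1}{10} \left(1 + \frac{1}{5}\right)}}{3} = \frac{\left(-4\right) \frac{1}{\frac{1}{10} \cdot \frac{6}{5}}}{3} = \frac{\left(-4\right) \frac{1}{\frac{3}{25}}}{3} = \frac{\left(-4\right) \frac{25}{3}}{3} = \frac{1}{3} \left(- \frac{100}{3}\right) = - \frac{100}{9} \approx -11.111$)
$f{\left(d \right)} = - \frac{800}{9} + d$ ($f{\left(d \right)} = d + 8 \left(- \frac{100}{9}\right) = d - \frac{800}{9} = - \frac{800}{9} + d$)
$\frac{1}{f{\left(-253 \right)}} = \frac{1}{- \frac{800}{9} - 253} = \frac{1}{- \frac{3077}{9}} = - \frac{9}{3077}$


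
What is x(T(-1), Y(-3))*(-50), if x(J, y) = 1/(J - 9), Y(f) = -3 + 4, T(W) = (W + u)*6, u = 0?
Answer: 10/3 ≈ 3.3333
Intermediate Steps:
T(W) = 6*W (T(W) = (W + 0)*6 = W*6 = 6*W)
Y(f) = 1
x(J, y) = 1/(-9 + J)
x(T(-1), Y(-3))*(-50) = -50/(-9 + 6*(-1)) = -50/(-9 - 6) = -50/(-15) = -1/15*(-50) = 10/3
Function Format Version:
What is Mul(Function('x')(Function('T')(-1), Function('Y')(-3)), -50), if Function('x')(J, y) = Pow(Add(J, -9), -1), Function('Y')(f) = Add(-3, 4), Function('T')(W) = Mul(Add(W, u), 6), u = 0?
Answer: Rational(10, 3) ≈ 3.3333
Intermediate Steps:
Function('T')(W) = Mul(6, W) (Function('T')(W) = Mul(Add(W, 0), 6) = Mul(W, 6) = Mul(6, W))
Function('Y')(f) = 1
Function('x')(J, y) = Pow(Add(-9, J), -1)
Mul(Function('x')(Function('T')(-1), Function('Y')(-3)), -50) = Mul(Pow(Add(-9, Mul(6, -1)), -1), -50) = Mul(Pow(Add(-9, -6), -1), -50) = Mul(Pow(-15, -1), -50) = Mul(Rational(-1, 15), -50) = Rational(10, 3)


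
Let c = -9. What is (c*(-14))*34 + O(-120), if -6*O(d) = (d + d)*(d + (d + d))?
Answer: -10116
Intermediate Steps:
O(d) = -d**2 (O(d) = -(d + d)*(d + (d + d))/6 = -2*d*(d + 2*d)/6 = -2*d*3*d/6 = -d**2)
(c*(-14))*34 + O(-120) = -9*(-14)*34 - 1*(-120)**2 = 126*34 - 1*14400 = 4284 - 14400 = -10116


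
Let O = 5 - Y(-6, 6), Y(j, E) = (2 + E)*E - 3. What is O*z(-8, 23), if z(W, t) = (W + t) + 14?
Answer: -1160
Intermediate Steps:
Y(j, E) = -3 + E*(2 + E) (Y(j, E) = E*(2 + E) - 3 = -3 + E*(2 + E))
z(W, t) = 14 + W + t
O = -40 (O = 5 - (-3 + 6² + 2*6) = 5 - (-3 + 36 + 12) = 5 - 1*45 = 5 - 45 = -40)
O*z(-8, 23) = -40*(14 - 8 + 23) = -40*29 = -1160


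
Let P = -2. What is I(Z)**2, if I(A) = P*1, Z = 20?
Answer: 4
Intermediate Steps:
I(A) = -2 (I(A) = -2*1 = -2)
I(Z)**2 = (-2)**2 = 4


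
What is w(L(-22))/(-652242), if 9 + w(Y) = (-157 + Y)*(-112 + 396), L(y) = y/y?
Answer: 14771/217414 ≈ 0.067940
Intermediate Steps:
L(y) = 1
w(Y) = -44597 + 284*Y (w(Y) = -9 + (-157 + Y)*(-112 + 396) = -9 + (-157 + Y)*284 = -9 + (-44588 + 284*Y) = -44597 + 284*Y)
w(L(-22))/(-652242) = (-44597 + 284*1)/(-652242) = (-44597 + 284)*(-1/652242) = -44313*(-1/652242) = 14771/217414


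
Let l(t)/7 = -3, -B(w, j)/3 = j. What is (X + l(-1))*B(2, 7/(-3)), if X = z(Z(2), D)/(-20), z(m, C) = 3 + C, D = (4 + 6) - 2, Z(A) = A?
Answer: -3017/20 ≈ -150.85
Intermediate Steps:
D = 8 (D = 10 - 2 = 8)
B(w, j) = -3*j
l(t) = -21 (l(t) = 7*(-3) = -21)
X = -11/20 (X = (3 + 8)/(-20) = 11*(-1/20) = -11/20 ≈ -0.55000)
(X + l(-1))*B(2, 7/(-3)) = (-11/20 - 21)*(-21/(-3)) = -(-1293)*7*(-⅓)/20 = -(-1293)*(-7)/(20*3) = -431/20*7 = -3017/20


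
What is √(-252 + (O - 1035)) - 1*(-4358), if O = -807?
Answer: 4358 + I*√2094 ≈ 4358.0 + 45.76*I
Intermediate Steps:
√(-252 + (O - 1035)) - 1*(-4358) = √(-252 + (-807 - 1035)) - 1*(-4358) = √(-252 - 1842) + 4358 = √(-2094) + 4358 = I*√2094 + 4358 = 4358 + I*√2094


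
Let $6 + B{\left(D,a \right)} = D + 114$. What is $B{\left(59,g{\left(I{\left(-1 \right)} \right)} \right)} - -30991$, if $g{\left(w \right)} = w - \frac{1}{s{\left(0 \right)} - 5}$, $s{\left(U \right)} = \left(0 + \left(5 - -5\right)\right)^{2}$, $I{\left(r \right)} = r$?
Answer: $31158$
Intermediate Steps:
$s{\left(U \right)} = 100$ ($s{\left(U \right)} = \left(0 + \left(5 + 5\right)\right)^{2} = \left(0 + 10\right)^{2} = 10^{2} = 100$)
$g{\left(w \right)} = - \frac{1}{95} + w$ ($g{\left(w \right)} = w - \frac{1}{100 - 5} = w - \frac{1}{95} = - \frac{1}{95} + w$)
$B{\left(D,a \right)} = 108 + D$ ($B{\left(D,a \right)} = -6 + \left(D + 114\right) = -6 + \left(114 + D\right) = 108 + D$)
$B{\left(59,g{\left(I{\left(-1 \right)} \right)} \right)} - -30991 = \left(108 + 59\right) - -30991 = 167 + 30991 = 31158$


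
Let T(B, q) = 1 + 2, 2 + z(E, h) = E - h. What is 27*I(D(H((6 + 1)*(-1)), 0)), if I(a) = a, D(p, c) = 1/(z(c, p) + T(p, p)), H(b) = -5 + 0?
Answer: 9/2 ≈ 4.5000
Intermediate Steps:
z(E, h) = -2 + E - h (z(E, h) = -2 + (E - h) = -2 + E - h)
T(B, q) = 3
H(b) = -5
D(p, c) = 1/(1 + c - p) (D(p, c) = 1/((-2 + c - p) + 3) = 1/(1 + c - p))
27*I(D(H((6 + 1)*(-1)), 0)) = 27/(1 + 0 - 1*(-5)) = 27/(1 + 0 + 5) = 27/6 = 27*(⅙) = 9/2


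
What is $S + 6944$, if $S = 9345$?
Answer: $16289$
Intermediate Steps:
$S + 6944 = 9345 + 6944 = 16289$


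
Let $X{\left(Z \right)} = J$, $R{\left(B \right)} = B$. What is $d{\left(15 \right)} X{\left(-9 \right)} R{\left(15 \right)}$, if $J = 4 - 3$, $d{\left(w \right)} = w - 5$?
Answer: $150$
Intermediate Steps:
$d{\left(w \right)} = -5 + w$
$J = 1$
$X{\left(Z \right)} = 1$
$d{\left(15 \right)} X{\left(-9 \right)} R{\left(15 \right)} = \left(-5 + 15\right) 1 \cdot 15 = 10 \cdot 1 \cdot 15 = 10 \cdot 15 = 150$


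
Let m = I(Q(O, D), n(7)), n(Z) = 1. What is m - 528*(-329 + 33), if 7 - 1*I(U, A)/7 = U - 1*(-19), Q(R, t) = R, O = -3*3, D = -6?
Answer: 156267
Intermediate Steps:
O = -9
I(U, A) = -84 - 7*U (I(U, A) = 49 - 7*(U - 1*(-19)) = 49 - 7*(U + 19) = 49 - 7*(19 + U) = 49 + (-133 - 7*U) = -84 - 7*U)
m = -21 (m = -84 - 7*(-9) = -84 + 63 = -21)
m - 528*(-329 + 33) = -21 - 528*(-329 + 33) = -21 - 528*(-296) = -21 + 156288 = 156267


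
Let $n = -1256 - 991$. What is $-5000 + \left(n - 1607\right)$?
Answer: $-8854$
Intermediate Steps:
$n = -2247$
$-5000 + \left(n - 1607\right) = -5000 - 3854 = -8854$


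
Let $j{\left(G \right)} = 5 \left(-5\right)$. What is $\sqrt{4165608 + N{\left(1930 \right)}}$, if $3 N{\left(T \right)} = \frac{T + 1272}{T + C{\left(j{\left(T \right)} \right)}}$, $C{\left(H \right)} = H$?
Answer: $\frac{7 \sqrt{308512196030}}{1905} \approx 2041.0$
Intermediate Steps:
$j{\left(G \right)} = -25$
$N{\left(T \right)} = \frac{1272 + T}{3 \left(-25 + T\right)}$ ($N{\left(T \right)} = \frac{\left(T + 1272\right) \frac{1}{T - 25}}{3} = \frac{\left(1272 + T\right) \frac{1}{-25 + T}}{3} = \frac{\frac{1}{-25 + T} \left(1272 + T\right)}{3} = \frac{1272 + T}{3 \left(-25 + T\right)}$)
$\sqrt{4165608 + N{\left(1930 \right)}} = \sqrt{4165608 + \frac{1272 + 1930}{3 \left(-25 + 1930\right)}} = \sqrt{4165608 + \frac{1}{3} \cdot \frac{1}{1905} \cdot 3202} = \sqrt{4165608 + \frac{3202}{5715}} = \sqrt{\frac{23806452922}{5715}} = \frac{7 \sqrt{308512196030}}{1905}$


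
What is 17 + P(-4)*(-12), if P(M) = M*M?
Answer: -175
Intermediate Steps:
P(M) = M²
17 + P(-4)*(-12) = 17 + (-4)²*(-12) = 17 + 16*(-12) = 17 - 192 = -175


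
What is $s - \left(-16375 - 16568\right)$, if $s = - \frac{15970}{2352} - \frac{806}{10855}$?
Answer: $\frac{32341967893}{981960} \approx 32936.0$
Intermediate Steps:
$s = - \frac{6740387}{981960}$ ($s = \left(-15970\right) \frac{1}{2352} - \frac{62}{835} = - \frac{7985}{1176} - \frac{62}{835} = - \frac{6740387}{981960} \approx -6.8642$)
$s - \left(-16375 - 16568\right) = - \frac{6740387}{981960} - \left(-16375 - 16568\right) = - \frac{6740387}{981960} - -32943 = - \frac{6740387}{981960} + 32943 = \frac{32341967893}{981960}$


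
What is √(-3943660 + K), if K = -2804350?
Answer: I*√6748010 ≈ 2597.7*I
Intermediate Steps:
√(-3943660 + K) = √(-3943660 - 2804350) = √(-6748010) = I*√6748010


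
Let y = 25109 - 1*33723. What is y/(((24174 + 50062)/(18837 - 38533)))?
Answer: 42415336/18559 ≈ 2285.4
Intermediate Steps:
y = -8614 (y = 25109 - 33723 = -8614)
y/(((24174 + 50062)/(18837 - 38533))) = -8614*(18837 - 38533)/(24174 + 50062) = -8614/(74236/(-19696)) = -8614/(74236*(-1/19696)) = -8614/(-18559/4924) = -8614*(-4924/18559) = 42415336/18559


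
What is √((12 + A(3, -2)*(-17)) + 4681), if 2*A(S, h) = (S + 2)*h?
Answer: √4778 ≈ 69.123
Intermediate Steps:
A(S, h) = h*(2 + S)/2 (A(S, h) = ((S + 2)*h)/2 = ((2 + S)*h)/2 = (h*(2 + S))/2 = h*(2 + S)/2)
√((12 + A(3, -2)*(-17)) + 4681) = √((12 + ((½)*(-2)*(2 + 3))*(-17)) + 4681) = √((12 + ((½)*(-2)*5)*(-17)) + 4681) = √((12 - 5*(-17)) + 4681) = √((12 + 85) + 4681) = √(97 + 4681) = √4778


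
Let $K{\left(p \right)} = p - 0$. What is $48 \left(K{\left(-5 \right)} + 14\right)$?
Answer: $432$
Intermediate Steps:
$K{\left(p \right)} = p$ ($K{\left(p \right)} = p + 0 = p$)
$48 \left(K{\left(-5 \right)} + 14\right) = 48 \left(-5 + 14\right) = 48 \cdot 9 = 432$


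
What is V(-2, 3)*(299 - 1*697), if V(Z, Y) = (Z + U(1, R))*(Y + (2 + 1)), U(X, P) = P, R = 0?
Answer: 4776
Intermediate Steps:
V(Z, Y) = Z*(3 + Y) (V(Z, Y) = (Z + 0)*(Y + (2 + 1)) = Z*(Y + 3) = Z*(3 + Y))
V(-2, 3)*(299 - 1*697) = (-2*(3 + 3))*(299 - 1*697) = (-2*6)*(299 - 697) = -12*(-398) = 4776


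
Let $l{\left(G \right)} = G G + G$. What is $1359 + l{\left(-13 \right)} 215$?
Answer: $34899$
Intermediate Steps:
$l{\left(G \right)} = G + G^{2}$ ($l{\left(G \right)} = G^{2} + G = G + G^{2}$)
$1359 + l{\left(-13 \right)} 215 = 1359 + - 13 \left(1 - 13\right) 215 = 1359 + \left(-13\right) \left(-12\right) 215 = 1359 + 156 \cdot 215 = 1359 + 33540 = 34899$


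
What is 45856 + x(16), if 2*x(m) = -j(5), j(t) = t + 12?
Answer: 91695/2 ≈ 45848.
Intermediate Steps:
j(t) = 12 + t
x(m) = -17/2 (x(m) = (-(12 + 5))/2 = (-1*17)/2 = (½)*(-17) = -17/2)
45856 + x(16) = 45856 - 17/2 = 91695/2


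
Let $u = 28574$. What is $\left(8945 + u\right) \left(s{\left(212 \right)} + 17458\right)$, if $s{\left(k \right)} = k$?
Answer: $662960730$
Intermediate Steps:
$\left(8945 + u\right) \left(s{\left(212 \right)} + 17458\right) = \left(8945 + 28574\right) \left(212 + 17458\right) = 37519 \cdot 17670 = 662960730$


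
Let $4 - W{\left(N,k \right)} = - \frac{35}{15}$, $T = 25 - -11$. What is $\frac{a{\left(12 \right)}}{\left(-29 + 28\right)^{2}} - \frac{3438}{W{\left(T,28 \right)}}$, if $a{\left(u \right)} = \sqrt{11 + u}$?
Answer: $- \frac{10314}{19} + \sqrt{23} \approx -538.05$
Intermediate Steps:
$T = 36$ ($T = 25 + 11 = 36$)
$W{\left(N,k \right)} = \frac{19}{3}$ ($W{\left(N,k \right)} = 4 - - \frac{35}{15} = 4 - \left(-35\right) \frac{1}{15} = 4 - - \frac{7}{3} = 4 + \frac{7}{3} = \frac{19}{3}$)
$\frac{a{\left(12 \right)}}{\left(-29 + 28\right)^{2}} - \frac{3438}{W{\left(T,28 \right)}} = \frac{\sqrt{11 + 12}}{\left(-29 + 28\right)^{2}} - \frac{3438}{\frac{19}{3}} = \frac{\sqrt{23}}{\left(-1\right)^{2}} - \frac{10314}{19} = \frac{\sqrt{23}}{1} - \frac{10314}{19} = \sqrt{23} \cdot 1 - \frac{10314}{19} = \sqrt{23} - \frac{10314}{19} = - \frac{10314}{19} + \sqrt{23}$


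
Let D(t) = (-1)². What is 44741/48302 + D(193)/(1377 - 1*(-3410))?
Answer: 214223469/231221674 ≈ 0.92649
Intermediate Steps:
D(t) = 1
44741/48302 + D(193)/(1377 - 1*(-3410)) = 44741/48302 + 1/(1377 - 1*(-3410)) = 44741*(1/48302) + 1/(1377 + 3410) = 44741/48302 + 1/4787 = 214223469/231221674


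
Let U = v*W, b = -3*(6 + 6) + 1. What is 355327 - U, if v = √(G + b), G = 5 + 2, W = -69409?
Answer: 355327 + 138818*I*√7 ≈ 3.5533e+5 + 3.6728e+5*I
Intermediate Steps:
G = 7
b = -35 (b = -3*12 + 1 = -36 + 1 = -35)
v = 2*I*√7 (v = √(7 - 35) = √(-28) = 2*I*√7 ≈ 5.2915*I)
U = -138818*I*√7 (U = (2*I*√7)*(-69409) = -138818*I*√7 ≈ -3.6728e+5*I)
355327 - U = 355327 - (-138818)*I*√7 = 355327 + 138818*I*√7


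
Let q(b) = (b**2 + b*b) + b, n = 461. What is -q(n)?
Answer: -425503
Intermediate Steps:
q(b) = b + 2*b**2 (q(b) = (b**2 + b**2) + b = 2*b**2 + b = b + 2*b**2)
-q(n) = -461*(1 + 2*461) = -461*(1 + 922) = -461*923 = -1*425503 = -425503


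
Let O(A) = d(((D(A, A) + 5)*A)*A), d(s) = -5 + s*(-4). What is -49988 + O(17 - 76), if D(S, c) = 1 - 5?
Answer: -63917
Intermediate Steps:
D(S, c) = -4
d(s) = -5 - 4*s
O(A) = -5 - 4*A² (O(A) = -5 - 4*(-4 + 5)*A*A = -5 - 4*1*A*A = -5 - 4*A*A = -5 - 4*A²)
-49988 + O(17 - 76) = -49988 + (-5 - 4*(17 - 76)²) = -49988 + (-5 - 4*(-59)²) = -49988 + (-5 - 4*3481) = -49988 + (-5 - 13924) = -49988 - 13929 = -63917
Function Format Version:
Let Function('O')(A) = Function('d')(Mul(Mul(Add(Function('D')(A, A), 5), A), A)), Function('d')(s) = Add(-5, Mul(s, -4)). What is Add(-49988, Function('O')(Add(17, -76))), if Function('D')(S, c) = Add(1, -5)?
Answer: -63917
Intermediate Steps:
Function('D')(S, c) = -4
Function('d')(s) = Add(-5, Mul(-4, s))
Function('O')(A) = Add(-5, Mul(-4, Pow(A, 2))) (Function('O')(A) = Add(-5, Mul(-4, Mul(Mul(Add(-4, 5), A), A))) = Add(-5, Mul(-4, Mul(Mul(1, A), A))) = Add(-5, Mul(-4, Mul(A, A))) = Add(-5, Mul(-4, Pow(A, 2))))
Add(-49988, Function('O')(Add(17, -76))) = Add(-49988, Add(-5, Mul(-4, Pow(Add(17, -76), 2)))) = Add(-49988, Add(-5, Mul(-4, Pow(-59, 2)))) = Add(-49988, Add(-5, Mul(-4, 3481))) = Add(-49988, Add(-5, -13924)) = Add(-49988, -13929) = -63917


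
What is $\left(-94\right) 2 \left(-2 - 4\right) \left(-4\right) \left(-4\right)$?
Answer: $18048$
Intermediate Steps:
$\left(-94\right) 2 \left(-2 - 4\right) \left(-4\right) \left(-4\right) = - 188 \left(-2 - 4\right) \left(-4\right) \left(-4\right) = - 188 \left(-6\right) \left(-4\right) \left(-4\right) = - 188 \cdot 24 \left(-4\right) = \left(-188\right) \left(-96\right) = 18048$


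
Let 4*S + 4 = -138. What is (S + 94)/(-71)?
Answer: -117/142 ≈ -0.82394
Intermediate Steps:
S = -71/2 (S = -1 + (1/4)*(-138) = -1 - 69/2 = -71/2 ≈ -35.500)
(S + 94)/(-71) = (-71/2 + 94)/(-71) = -1/71*117/2 = -117/142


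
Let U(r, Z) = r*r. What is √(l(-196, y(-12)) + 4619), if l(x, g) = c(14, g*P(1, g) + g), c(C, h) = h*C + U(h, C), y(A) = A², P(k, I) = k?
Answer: √91595 ≈ 302.65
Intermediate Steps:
U(r, Z) = r²
c(C, h) = h² + C*h (c(C, h) = h*C + h² = C*h + h² = h² + C*h)
l(x, g) = 2*g*(14 + 2*g) (l(x, g) = (g*1 + g)*(14 + (g*1 + g)) = (g + g)*(14 + (g + g)) = (2*g)*(14 + 2*g) = 2*g*(14 + 2*g))
√(l(-196, y(-12)) + 4619) = √(4*(-12)²*(7 + (-12)²) + 4619) = √(4*144*(7 + 144) + 4619) = √(4*144*151 + 4619) = √(86976 + 4619) = √91595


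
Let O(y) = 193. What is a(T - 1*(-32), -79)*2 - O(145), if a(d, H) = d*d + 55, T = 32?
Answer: 8109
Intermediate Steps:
a(d, H) = 55 + d² (a(d, H) = d² + 55 = 55 + d²)
a(T - 1*(-32), -79)*2 - O(145) = (55 + (32 - 1*(-32))²)*2 - 1*193 = (55 + (32 + 32)²)*2 - 193 = (55 + 64²)*2 - 193 = (55 + 4096)*2 - 193 = 4151*2 - 193 = 8302 - 193 = 8109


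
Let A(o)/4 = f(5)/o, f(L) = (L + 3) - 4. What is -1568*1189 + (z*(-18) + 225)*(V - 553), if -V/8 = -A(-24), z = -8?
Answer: -2070377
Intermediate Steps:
f(L) = -1 + L (f(L) = (3 + L) - 4 = -1 + L)
A(o) = 16/o (A(o) = 4*((-1 + 5)/o) = 4*(4/o) = 16/o)
V = -16/3 (V = -(-8)*16/(-24) = -(-8)*16*(-1/24) = -(-8)*(-2)/3 = -8*2/3 = -16/3 ≈ -5.3333)
-1568*1189 + (z*(-18) + 225)*(V - 553) = -1568*1189 + (-8*(-18) + 225)*(-16/3 - 553) = -1864352 + (144 + 225)*(-1675/3) = -1864352 + 369*(-1675/3) = -1864352 - 206025 = -2070377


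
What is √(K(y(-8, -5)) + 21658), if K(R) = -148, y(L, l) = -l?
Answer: 3*√2390 ≈ 146.66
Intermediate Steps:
√(K(y(-8, -5)) + 21658) = √(-148 + 21658) = √21510 = 3*√2390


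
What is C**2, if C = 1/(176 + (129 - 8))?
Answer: 1/88209 ≈ 1.1337e-5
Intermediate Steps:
C = 1/297 (C = 1/(176 + 121) = 1/297 ≈ 0.0033670)
C**2 = (1/297)**2 = 1/88209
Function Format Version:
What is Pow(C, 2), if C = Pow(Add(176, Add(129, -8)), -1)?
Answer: Rational(1, 88209) ≈ 1.1337e-5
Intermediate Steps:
C = Rational(1, 297) (C = Pow(Add(176, 121), -1) = Pow(297, -1) = Rational(1, 297) ≈ 0.0033670)
Pow(C, 2) = Pow(Rational(1, 297), 2) = Rational(1, 88209)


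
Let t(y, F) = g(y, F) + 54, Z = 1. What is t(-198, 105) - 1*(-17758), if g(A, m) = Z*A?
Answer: 17614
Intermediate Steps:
g(A, m) = A (g(A, m) = 1*A = A)
t(y, F) = 54 + y (t(y, F) = y + 54 = 54 + y)
t(-198, 105) - 1*(-17758) = (54 - 198) - 1*(-17758) = -144 + 17758 = 17614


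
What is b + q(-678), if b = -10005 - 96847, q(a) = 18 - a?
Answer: -106156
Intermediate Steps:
b = -106852
b + q(-678) = -106852 + (18 - 1*(-678)) = -106852 + (18 + 678) = -106852 + 696 = -106156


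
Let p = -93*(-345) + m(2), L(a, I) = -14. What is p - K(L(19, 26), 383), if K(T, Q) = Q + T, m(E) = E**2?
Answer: 31720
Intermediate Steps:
p = 32089 (p = -93*(-345) + 2**2 = 32085 + 4 = 32089)
p - K(L(19, 26), 383) = 32089 - (383 - 14) = 32089 - 1*369 = 32089 - 369 = 31720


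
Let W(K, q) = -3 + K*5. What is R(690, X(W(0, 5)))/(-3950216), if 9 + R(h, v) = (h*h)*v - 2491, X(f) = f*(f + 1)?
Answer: -713525/987554 ≈ -0.72252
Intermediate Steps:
W(K, q) = -3 + 5*K
X(f) = f*(1 + f)
R(h, v) = -2500 + v*h² (R(h, v) = -9 + ((h*h)*v - 2491) = -9 + (h²*v - 2491) = -9 + (v*h² - 2491) = -9 + (-2491 + v*h²) = -2500 + v*h²)
R(690, X(W(0, 5)))/(-3950216) = (-2500 + ((-3 + 5*0)*(1 + (-3 + 5*0)))*690²)/(-3950216) = (-2500 + ((-3 + 0)*(1 + (-3 + 0)))*476100)*(-1/3950216) = (-2500 - 3*(1 - 3)*476100)*(-1/3950216) = (-2500 - 3*(-2)*476100)*(-1/3950216) = (-2500 + 6*476100)*(-1/3950216) = (-2500 + 2856600)*(-1/3950216) = 2854100*(-1/3950216) = -713525/987554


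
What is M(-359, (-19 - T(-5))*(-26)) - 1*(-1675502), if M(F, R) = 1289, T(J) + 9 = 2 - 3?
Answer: 1676791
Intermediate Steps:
T(J) = -10 (T(J) = -9 + (2 - 3) = -9 - 1 = -10)
M(-359, (-19 - T(-5))*(-26)) - 1*(-1675502) = 1289 - 1*(-1675502) = 1289 + 1675502 = 1676791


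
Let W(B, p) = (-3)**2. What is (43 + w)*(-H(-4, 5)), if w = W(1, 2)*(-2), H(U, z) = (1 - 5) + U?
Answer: 200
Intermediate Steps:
W(B, p) = 9
H(U, z) = -4 + U
w = -18 (w = 9*(-2) = -18)
(43 + w)*(-H(-4, 5)) = (43 - 18)*(-(-4 - 4)) = 25*(-1*(-8)) = 25*8 = 200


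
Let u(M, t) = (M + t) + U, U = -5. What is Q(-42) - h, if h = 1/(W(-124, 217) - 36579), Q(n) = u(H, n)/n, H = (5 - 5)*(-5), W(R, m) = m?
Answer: 427264/381801 ≈ 1.1191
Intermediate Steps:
H = 0 (H = 0*(-5) = 0)
u(M, t) = -5 + M + t (u(M, t) = (M + t) - 5 = -5 + M + t)
Q(n) = (-5 + n)/n (Q(n) = (-5 + 0 + n)/n = (-5 + n)/n)
h = -1/36362 (h = 1/(217 - 36579) = 1/(-36362) = -1/36362 ≈ -2.7501e-5)
Q(-42) - h = (-5 - 42)/(-42) - 1*(-1/36362) = -1/42*(-47) + 1/36362 = 47/42 + 1/36362 = 427264/381801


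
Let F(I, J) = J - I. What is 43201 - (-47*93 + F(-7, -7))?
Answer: 47572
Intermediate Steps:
43201 - (-47*93 + F(-7, -7)) = 43201 - (-47*93 + (-7 - 1*(-7))) = 43201 - (-4371 + (-7 + 7)) = 43201 - (-4371 + 0) = 43201 - 1*(-4371) = 43201 + 4371 = 47572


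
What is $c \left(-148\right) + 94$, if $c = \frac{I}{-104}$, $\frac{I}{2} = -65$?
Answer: $-91$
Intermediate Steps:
$I = -130$ ($I = 2 \left(-65\right) = -130$)
$c = \frac{5}{4}$ ($c = - \frac{130}{-104} = \left(-130\right) \left(- \frac{1}{104}\right) = \frac{5}{4} \approx 1.25$)
$c \left(-148\right) + 94 = \frac{5}{4} \left(-148\right) + 94 = -185 + 94 = -91$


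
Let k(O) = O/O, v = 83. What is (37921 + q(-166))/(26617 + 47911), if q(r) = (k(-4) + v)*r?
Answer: 23977/74528 ≈ 0.32172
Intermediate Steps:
k(O) = 1
q(r) = 84*r (q(r) = (1 + 83)*r = 84*r)
(37921 + q(-166))/(26617 + 47911) = (37921 + 84*(-166))/(26617 + 47911) = (37921 - 13944)/74528 = 23977*(1/74528) = 23977/74528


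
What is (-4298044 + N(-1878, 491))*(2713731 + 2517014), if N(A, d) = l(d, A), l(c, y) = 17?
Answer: -22481883240115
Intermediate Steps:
N(A, d) = 17
(-4298044 + N(-1878, 491))*(2713731 + 2517014) = (-4298044 + 17)*(2713731 + 2517014) = -4298027*5230745 = -22481883240115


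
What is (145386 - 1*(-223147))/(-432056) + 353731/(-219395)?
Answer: -233685898471/94790926120 ≈ -2.4653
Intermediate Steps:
(145386 - 1*(-223147))/(-432056) + 353731/(-219395) = (145386 + 223147)*(-1/432056) + 353731*(-1/219395) = 368533*(-1/432056) - 353731/219395 = -368533/432056 - 353731/219395 = -233685898471/94790926120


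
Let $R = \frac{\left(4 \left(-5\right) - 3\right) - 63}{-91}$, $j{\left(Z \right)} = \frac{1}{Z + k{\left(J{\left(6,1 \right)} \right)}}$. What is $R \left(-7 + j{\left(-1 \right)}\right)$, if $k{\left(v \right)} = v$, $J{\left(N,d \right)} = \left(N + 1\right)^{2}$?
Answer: $- \frac{14405}{2184} \approx -6.5957$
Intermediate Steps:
$J{\left(N,d \right)} = \left(1 + N\right)^{2}$
$j{\left(Z \right)} = \frac{1}{49 + Z}$ ($j{\left(Z \right)} = \frac{1}{Z + \left(1 + 6\right)^{2}} = \frac{1}{Z + 7^{2}} = \frac{1}{Z + 49} = \frac{1}{49 + Z}$)
$R = \frac{86}{91}$ ($R = \left(\left(-20 - 3\right) - 63\right) \left(- \frac{1}{91}\right) = \left(-23 - 63\right) \left(- \frac{1}{91}\right) = \left(-86\right) \left(- \frac{1}{91}\right) = \frac{86}{91} \approx 0.94506$)
$R \left(-7 + j{\left(-1 \right)}\right) = \frac{86 \left(-7 + \frac{1}{49 - 1}\right)}{91} = \frac{86 \left(-7 + \frac{1}{48}\right)}{91} = \frac{86}{91} \left(- \frac{335}{48}\right) = - \frac{14405}{2184}$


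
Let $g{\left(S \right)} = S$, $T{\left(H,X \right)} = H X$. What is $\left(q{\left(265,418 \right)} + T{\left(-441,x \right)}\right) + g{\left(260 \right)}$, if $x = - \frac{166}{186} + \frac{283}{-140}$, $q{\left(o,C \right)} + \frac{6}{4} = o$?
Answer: $\frac{1121289}{620} \approx 1808.5$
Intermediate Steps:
$q{\left(o,C \right)} = - \frac{3}{2} + o$
$x = - \frac{37939}{13020}$ ($x = \left(-166\right) \frac{1}{186} + 283 \left(- \frac{1}{140}\right) = - \frac{83}{93} - \frac{283}{140} = - \frac{37939}{13020} \approx -2.9139$)
$\left(q{\left(265,418 \right)} + T{\left(-441,x \right)}\right) + g{\left(260 \right)} = \left(\left(- \frac{3}{2} + 265\right) - - \frac{796719}{620}\right) + 260 = \left(\frac{527}{2} + \frac{796719}{620}\right) + 260 = \frac{960089}{620} + 260 = \frac{1121289}{620}$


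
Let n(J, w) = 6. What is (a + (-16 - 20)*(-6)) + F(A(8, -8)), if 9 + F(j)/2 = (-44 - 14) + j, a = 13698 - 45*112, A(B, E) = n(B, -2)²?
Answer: 8812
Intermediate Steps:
A(B, E) = 36 (A(B, E) = 6² = 36)
a = 8658 (a = 13698 - 1*5040 = 13698 - 5040 = 8658)
F(j) = -134 + 2*j (F(j) = -18 + 2*((-44 - 14) + j) = -18 + 2*(-58 + j) = -18 + (-116 + 2*j) = -134 + 2*j)
(a + (-16 - 20)*(-6)) + F(A(8, -8)) = (8658 + (-16 - 20)*(-6)) + (-134 + 2*36) = (8658 - 36*(-6)) + (-134 + 72) = (8658 + 216) - 62 = 8874 - 62 = 8812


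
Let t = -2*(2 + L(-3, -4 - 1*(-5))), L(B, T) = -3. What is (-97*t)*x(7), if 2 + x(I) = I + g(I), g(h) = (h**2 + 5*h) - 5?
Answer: -16296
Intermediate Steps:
g(h) = -5 + h**2 + 5*h
t = 2 (t = -2*(2 - 3) = -2*(-1) = 2)
x(I) = -7 + I**2 + 6*I (x(I) = -2 + (I + (-5 + I**2 + 5*I)) = -2 + (-5 + I**2 + 6*I) = -7 + I**2 + 6*I)
(-97*t)*x(7) = (-97*2)*(-7 + 7**2 + 6*7) = -194*(-7 + 49 + 42) = -194*84 = -16296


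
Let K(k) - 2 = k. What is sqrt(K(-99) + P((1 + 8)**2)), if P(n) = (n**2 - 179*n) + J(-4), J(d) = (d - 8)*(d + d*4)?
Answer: I*sqrt(7795) ≈ 88.289*I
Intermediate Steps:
J(d) = 5*d*(-8 + d) (J(d) = (-8 + d)*(d + 4*d) = (-8 + d)*(5*d) = 5*d*(-8 + d))
K(k) = 2 + k
P(n) = 240 + n**2 - 179*n (P(n) = (n**2 - 179*n) + 5*(-4)*(-8 - 4) = (n**2 - 179*n) + 5*(-4)*(-12) = (n**2 - 179*n) + 240 = 240 + n**2 - 179*n)
sqrt(K(-99) + P((1 + 8)**2)) = sqrt((2 - 99) + (240 + ((1 + 8)**2)**2 - 179*(1 + 8)**2)) = sqrt(-97 + (240 + (9**2)**2 - 179*9**2)) = sqrt(-97 + (240 + 81**2 - 179*81)) = sqrt(-97 + (240 + 6561 - 14499)) = sqrt(-97 - 7698) = sqrt(-7795) = I*sqrt(7795)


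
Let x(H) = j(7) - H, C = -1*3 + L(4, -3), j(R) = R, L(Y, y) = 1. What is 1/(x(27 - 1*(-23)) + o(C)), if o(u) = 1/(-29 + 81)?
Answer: -52/2235 ≈ -0.023266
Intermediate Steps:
C = -2 (C = -1*3 + 1 = -3 + 1 = -2)
o(u) = 1/52
x(H) = 7 - H
1/(x(27 - 1*(-23)) + o(C)) = 1/((7 - (27 - 1*(-23))) + 1/52) = 1/((7 - (27 + 23)) + 1/52) = 1/((7 - 1*50) + 1/52) = 1/((7 - 50) + 1/52) = 1/(-43 + 1/52) = 1/(-2235/52) = -52/2235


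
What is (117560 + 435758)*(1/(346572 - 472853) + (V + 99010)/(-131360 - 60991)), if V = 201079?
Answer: -20968390284652480/24290276631 ≈ -8.6324e+5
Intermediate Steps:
(117560 + 435758)*(1/(346572 - 472853) + (V + 99010)/(-131360 - 60991)) = (117560 + 435758)*(1/(346572 - 472853) + (201079 + 99010)/(-131360 - 60991)) = 553318*(1/(-126281) + 300089/(-192351)) = 553318*(-1/126281 + 300089*(-1/192351)) = 553318*(-1/126281 - 300089/192351) = 553318*(-37895731360/24290276631) = -20968390284652480/24290276631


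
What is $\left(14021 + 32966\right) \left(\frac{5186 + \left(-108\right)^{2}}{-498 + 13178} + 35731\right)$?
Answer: $\frac{2128914859291}{1268} \approx 1.679 \cdot 10^{9}$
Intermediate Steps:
$\left(14021 + 32966\right) \left(\frac{5186 + \left(-108\right)^{2}}{-498 + 13178} + 35731\right) = 46987 \left(\frac{5186 + 11664}{12680} + 35731\right) = 46987 \left(16850 \cdot \frac{1}{12680} + 35731\right) = 46987 \left(\frac{1685}{1268} + 35731\right) = 46987 \cdot \frac{45308593}{1268} = \frac{2128914859291}{1268}$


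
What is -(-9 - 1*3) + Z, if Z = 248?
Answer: 260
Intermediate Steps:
-(-9 - 1*3) + Z = -(-9 - 1*3) + 248 = -(-9 - 3) + 248 = -1*(-12) + 248 = 12 + 248 = 260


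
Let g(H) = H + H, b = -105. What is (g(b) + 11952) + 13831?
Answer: 25573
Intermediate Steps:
g(H) = 2*H
(g(b) + 11952) + 13831 = (2*(-105) + 11952) + 13831 = (-210 + 11952) + 13831 = 11742 + 13831 = 25573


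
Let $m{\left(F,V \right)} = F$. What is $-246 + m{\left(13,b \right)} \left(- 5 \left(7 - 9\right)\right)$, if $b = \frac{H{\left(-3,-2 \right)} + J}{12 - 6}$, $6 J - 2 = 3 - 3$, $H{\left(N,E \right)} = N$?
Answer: $-116$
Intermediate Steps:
$J = \frac{1}{3}$ ($J = \frac{1}{3} + \frac{3 - 3}{6} = \frac{1}{3} + \frac{1}{6} \cdot 0 = \frac{1}{3} + 0 = \frac{1}{3} \approx 0.33333$)
$b = - \frac{4}{9}$ ($b = \frac{-3 + \frac{1}{3}}{12 - 6} = - \frac{8}{3 \cdot 6} = \left(- \frac{8}{3}\right) \frac{1}{6} = - \frac{4}{9} \approx -0.44444$)
$-246 + m{\left(13,b \right)} \left(- 5 \left(7 - 9\right)\right) = -246 + 13 \left(- 5 \left(7 - 9\right)\right) = -246 + 13 \left(\left(-5\right) \left(-2\right)\right) = -246 + 13 \cdot 10 = -246 + 130 = -116$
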